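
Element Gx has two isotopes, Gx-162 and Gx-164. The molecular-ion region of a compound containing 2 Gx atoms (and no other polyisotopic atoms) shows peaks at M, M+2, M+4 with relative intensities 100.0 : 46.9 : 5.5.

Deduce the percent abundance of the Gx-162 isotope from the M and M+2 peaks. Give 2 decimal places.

81.00%

Let p = fractional abundance of Gx-162. I(M+2)/I(M) = [C(2,1)·p^1·(1−p)] / p^2 = 2·(1−p)/p = 46.9/100.0 = 0.4690
(1−p)/p = 0.4690/2 = 0.2345  ⇒  p = 1/(1 + 0.2345) = 0.8100
Gx-162: 81.00%, Gx-164: 19.00%.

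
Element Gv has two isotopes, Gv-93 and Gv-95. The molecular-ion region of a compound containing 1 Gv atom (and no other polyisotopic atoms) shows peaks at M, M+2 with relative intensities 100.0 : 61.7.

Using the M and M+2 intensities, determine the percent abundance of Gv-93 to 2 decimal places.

61.84%

If p is the fraction of Gv that is Gv-93, then I(M+2)/I(M) = [C(1,1)·p^0·(1−p)] / p^1 = 1·(1−p)/p = 61.7/100.0 = 0.6170
(1−p)/p = 0.6170/1 = 0.6170  ⇒  p = 1/(1 + 0.6170) = 0.6184
Gv-93: 61.84%, Gv-95: 38.16%.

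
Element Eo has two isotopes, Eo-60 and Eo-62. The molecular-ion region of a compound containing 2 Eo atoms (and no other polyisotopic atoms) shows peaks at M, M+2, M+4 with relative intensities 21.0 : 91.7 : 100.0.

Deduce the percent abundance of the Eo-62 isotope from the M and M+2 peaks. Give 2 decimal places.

68.59%

Write p for the Eo-60 fraction. I(M+2)/I(M) = [C(2,1)·p^1·(1−p)] / p^2 = 2·(1−p)/p = 91.7/21.0 = 4.3667
(1−p)/p = 4.3667/2 = 2.1833  ⇒  p = 1/(1 + 2.1833) = 0.3141
Eo-60: 31.41%, Eo-62: 68.59%.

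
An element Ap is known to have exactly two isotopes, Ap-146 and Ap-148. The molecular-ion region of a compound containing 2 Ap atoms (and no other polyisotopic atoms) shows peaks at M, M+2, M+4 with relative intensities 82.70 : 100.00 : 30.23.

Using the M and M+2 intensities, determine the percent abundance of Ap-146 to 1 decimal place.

62.3%

If p is the fraction of Ap that is Ap-146, then I(M+2)/I(M) = [C(2,1)·p^1·(1−p)] / p^2 = 2·(1−p)/p = 100.00/82.70 = 1.2092
(1−p)/p = 1.2092/2 = 0.6046  ⇒  p = 1/(1 + 0.6046) = 0.6232
Ap-146: 62.3%, Ap-148: 37.7%.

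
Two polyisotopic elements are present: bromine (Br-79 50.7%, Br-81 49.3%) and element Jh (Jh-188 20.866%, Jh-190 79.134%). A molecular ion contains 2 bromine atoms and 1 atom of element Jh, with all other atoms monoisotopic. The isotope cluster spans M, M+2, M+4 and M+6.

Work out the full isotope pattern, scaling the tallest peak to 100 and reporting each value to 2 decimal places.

12.02 : 68.95 : 100.00 : 43.09

Bromine pattern (n=2): 0.257049 : 0.499902 : 0.243049
Element Jh pattern (n=1): 0.20866 : 0.79134
Convolve the two distributions (both contribute in 2-u steps):
  M: 0.257049×0.20866 = 0.053636
  M+2: 0.257049×0.79134 + 0.499902×0.20866 = 0.307723
  M+4: 0.499902×0.79134 + 0.243049×0.20866 = 0.446307
  M+6: 0.243049×0.79134 = 0.192334
Scale to base peak (0.446307) = 100: 12.02 : 68.95 : 100.00 : 43.09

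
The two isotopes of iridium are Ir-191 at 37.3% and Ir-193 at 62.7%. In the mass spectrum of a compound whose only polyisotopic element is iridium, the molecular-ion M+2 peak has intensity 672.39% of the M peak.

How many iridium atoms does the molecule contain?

4

With n Ir atoms, P(M+2)/P(M) = C(n,1)·p^(n−1)q / p^n = n·q/p = n · 0.627/0.373.
n = 6.7239 × 0.373/0.627 = 4.00 ≈ 4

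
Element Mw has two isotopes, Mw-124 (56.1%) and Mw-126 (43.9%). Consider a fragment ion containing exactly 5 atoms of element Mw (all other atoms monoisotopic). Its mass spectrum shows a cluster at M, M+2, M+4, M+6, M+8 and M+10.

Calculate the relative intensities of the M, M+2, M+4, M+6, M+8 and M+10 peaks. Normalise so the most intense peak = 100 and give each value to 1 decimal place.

The 5 Mw atoms are independent, so intensities follow the terms of (0.561 + 0.439)^5.
P(M) = 0.561^5 = 0.055567
P(M+2) = 5 × 0.561^4 × 0.439^1 = 0.217413
P(M+4) = 10 × 0.561^3 × 0.439^2 = 0.340265
P(M+6) = 10 × 0.561^2 × 0.439^3 = 0.266268
P(M+8) = 5 × 0.561^1 × 0.439^4 = 0.104182
P(M+10) = 0.439^5 = 0.016305
The M+4 peak is largest (0.340265); scaling to 100 gives 16.3 : 63.9 : 100.0 : 78.3 : 30.6 : 4.8.

16.3 : 63.9 : 100.0 : 78.3 : 30.6 : 4.8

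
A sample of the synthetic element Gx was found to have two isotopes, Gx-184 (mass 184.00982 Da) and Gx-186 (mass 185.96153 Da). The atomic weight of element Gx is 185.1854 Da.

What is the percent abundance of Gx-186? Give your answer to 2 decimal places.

60.23%

With x = fraction of Gx-184 (so Gx-186 is 1 − x):
184.00982·x + 185.96153·(1 − x) = 185.1854
(184.00982 − 185.96153)·x = 185.1854 − 185.96153
x = -0.77613 / -1.95171 = 0.39767 → 39.77% Gx-184, 60.23% Gx-186.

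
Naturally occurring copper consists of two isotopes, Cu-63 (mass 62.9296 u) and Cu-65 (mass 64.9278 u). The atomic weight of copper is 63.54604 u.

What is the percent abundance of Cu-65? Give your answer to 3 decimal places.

30.850%

Let x be the fractional abundance of Cu-63; then Cu-65 has abundance 1 − x.
62.9296·x + 64.9278·(1 − x) = 63.54604
(62.9296 − 64.9278)·x = 63.54604 − 64.9278
x = -1.38176 / -1.9982 = 0.69150 → 69.150% Cu-63, 30.850% Cu-65.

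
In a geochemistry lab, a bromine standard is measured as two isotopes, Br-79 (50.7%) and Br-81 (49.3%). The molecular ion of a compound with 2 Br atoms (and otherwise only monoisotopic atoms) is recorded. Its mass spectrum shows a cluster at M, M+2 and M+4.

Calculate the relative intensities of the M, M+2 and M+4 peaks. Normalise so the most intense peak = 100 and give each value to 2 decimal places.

51.42 : 100.00 : 48.62

The 2 Br atoms are independent, so intensities follow the terms of (0.507 + 0.493)^2.
P(M) = 0.507^2 = 0.257049
P(M+2) = 2 × 0.507^1 × 0.493^1 = 0.499902
P(M+4) = 0.493^2 = 0.243049
The M+2 peak is largest (0.499902); scaling to 100 gives 51.42 : 100.00 : 48.62.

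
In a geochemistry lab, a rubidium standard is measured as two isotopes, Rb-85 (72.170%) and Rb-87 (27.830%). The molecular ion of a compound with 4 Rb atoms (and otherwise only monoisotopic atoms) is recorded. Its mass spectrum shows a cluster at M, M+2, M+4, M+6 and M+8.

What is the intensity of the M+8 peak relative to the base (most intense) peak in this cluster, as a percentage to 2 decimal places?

Binomial terms of (0.72170 + 0.27830)^4: M 0.2713, M+2 0.4184, M+4 0.2420, M+6 0.0622, M+8 0.0060 → M+2 is the base peak.
P(M+2) = C(4,1) × 0.72170^3 × 0.27830^1 = 4 × 0.37589809 × 0.2783 = 0.418450 (base)
P(M+8) = C(4,4) × 0.72170^0 × 0.27830^4 = 1 × 1.0000 × 0.00599864 = 0.005999
Relative intensity = 0.005999 / 0.418450 × 100 = 1.43

1.43%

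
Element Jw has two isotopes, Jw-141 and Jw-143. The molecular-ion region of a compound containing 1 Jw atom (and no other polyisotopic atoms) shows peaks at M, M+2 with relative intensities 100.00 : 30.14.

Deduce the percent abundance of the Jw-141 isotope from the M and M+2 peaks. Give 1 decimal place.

76.8%

Write p for the Jw-141 fraction. I(M+2)/I(M) = [C(1,1)·p^0·(1−p)] / p^1 = 1·(1−p)/p = 30.14/100.00 = 0.3014
(1−p)/p = 0.3014/1 = 0.3014  ⇒  p = 1/(1 + 0.3014) = 0.7684
Jw-141: 76.8%, Jw-143: 23.2%.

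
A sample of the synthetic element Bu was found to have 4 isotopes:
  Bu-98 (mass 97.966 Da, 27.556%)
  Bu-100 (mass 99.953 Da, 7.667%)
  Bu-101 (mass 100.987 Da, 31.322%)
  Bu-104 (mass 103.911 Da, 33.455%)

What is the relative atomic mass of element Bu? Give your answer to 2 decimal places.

The abundance-weighted mean is 0.27556 × 97.966 + 0.07667 × 99.953 + 0.31322 × 100.987 + 0.33455 × 103.911
= 26.9955 + 7.6634 + 31.6311 + 34.7634 = 101.0534 Da

101.05 Da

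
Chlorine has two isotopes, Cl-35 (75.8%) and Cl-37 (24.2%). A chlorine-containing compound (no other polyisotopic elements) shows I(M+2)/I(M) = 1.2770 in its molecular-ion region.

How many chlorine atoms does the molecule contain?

With n Cl atoms, P(M+2)/P(M) = C(n,1)·p^(n−1)q / p^n = n·q/p = n · 0.242/0.758.
n = 1.2770 × 0.758/0.242 = 4.00 ≈ 4

4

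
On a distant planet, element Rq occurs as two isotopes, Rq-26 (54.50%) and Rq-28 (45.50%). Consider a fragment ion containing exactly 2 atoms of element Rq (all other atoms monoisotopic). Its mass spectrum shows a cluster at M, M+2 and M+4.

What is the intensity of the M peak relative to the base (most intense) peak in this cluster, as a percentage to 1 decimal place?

59.9%

Term probabilities: M 0.2970, M+2 0.4960, M+4 0.2070. Base peak = M+2.
P(M+2) = C(2,1) × 0.5450^1 × 0.4550^1 = 2 × 0.5450 × 0.4550 = 0.495950 (base)
P(M) = C(2,0) × 0.5450^2 × 0.4550^0 = 1 × 0.297025 × 1.0000 = 0.297025
Relative intensity = 0.297025 / 0.495950 × 100 = 59.9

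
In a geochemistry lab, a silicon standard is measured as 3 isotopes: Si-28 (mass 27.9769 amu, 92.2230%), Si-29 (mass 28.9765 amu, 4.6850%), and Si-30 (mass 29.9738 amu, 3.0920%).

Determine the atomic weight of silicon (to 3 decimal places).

Weight each isotope mass by its fractional abundance: 0.922230 × 27.9769 + 0.046850 × 28.9765 + 0.030920 × 29.9738
= 25.80114 + 1.35755 + 0.92679 = 28.08548 amu

28.085 amu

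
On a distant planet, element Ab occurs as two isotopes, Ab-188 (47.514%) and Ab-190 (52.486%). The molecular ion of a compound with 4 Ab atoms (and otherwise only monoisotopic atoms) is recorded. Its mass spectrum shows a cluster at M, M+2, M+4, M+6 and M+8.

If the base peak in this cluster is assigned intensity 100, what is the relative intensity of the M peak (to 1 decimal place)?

(0.47514 + 0.52486)^4 gives M 0.0510, M+2 0.2252, M+4 0.3731, M+6 0.2748, M+8 0.0759; the largest is M+4.
P(M+4) = C(4,2) × 0.47514^2 × 0.52486^2 = 6 × 0.22575802 × 0.27547802 = 0.373148 (base)
P(M) = C(4,0) × 0.47514^4 × 0.52486^0 = 1 × 0.05096668 × 1.0000 = 0.050967
Relative intensity = 0.050967 / 0.373148 × 100 = 13.7

13.7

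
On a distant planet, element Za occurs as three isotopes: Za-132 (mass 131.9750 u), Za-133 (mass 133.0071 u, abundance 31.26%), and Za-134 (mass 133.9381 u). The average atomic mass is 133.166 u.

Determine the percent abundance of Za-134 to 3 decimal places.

Let x and y be the fractions of Za-132 and Za-134. Then x + y = 1 − 0.3126 = 0.6874 and 131.9750x + 133.9381y = 133.166 − 0.3126×133.0071 = 91.58798054.
Substituting: 131.9750x + 133.9381(0.6874 − x) = 91.58798054
(131.9750 − 133.9381)x = -0.4810694  ⇒  x = 0.24506, y = 0.44234
Za-132: 24.506%, Za-134: 44.234%.

44.234%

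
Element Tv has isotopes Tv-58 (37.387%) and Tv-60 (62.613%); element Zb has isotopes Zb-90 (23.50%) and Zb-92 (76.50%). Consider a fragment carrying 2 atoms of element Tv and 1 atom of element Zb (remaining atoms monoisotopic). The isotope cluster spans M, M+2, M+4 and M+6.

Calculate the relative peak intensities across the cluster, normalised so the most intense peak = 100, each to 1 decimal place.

7.3 : 48.2 : 100.0 : 66.6

Element Tv pattern (n=2): 0.13977878 : 0.46818245 : 0.39203878
Element Zb pattern (n=1): 0.2350 : 0.7650
Convolve the two distributions (both contribute in 2-u steps):
  M: 0.13977878×0.2350 = 0.032848
  M+2: 0.13977878×0.7650 + 0.46818245×0.2350 = 0.216954
  M+4: 0.46818245×0.7650 + 0.39203878×0.2350 = 0.450289
  M+6: 0.39203878×0.7650 = 0.299910
Scale to base peak (0.450289) = 100: 7.3 : 48.2 : 100.0 : 66.6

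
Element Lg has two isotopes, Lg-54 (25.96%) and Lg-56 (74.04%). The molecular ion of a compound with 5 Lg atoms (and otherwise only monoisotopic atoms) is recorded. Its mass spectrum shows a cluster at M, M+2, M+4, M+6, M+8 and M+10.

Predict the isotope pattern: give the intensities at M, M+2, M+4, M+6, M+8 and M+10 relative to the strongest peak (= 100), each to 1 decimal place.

The 5 Lg atoms are independent, so intensities follow the terms of (0.2596 + 0.7404)^5.
P(M) = 0.2596^5 = 0.001179
P(M+2) = 5 × 0.2596^4 × 0.7404^1 = 0.016813
P(M+4) = 10 × 0.2596^3 × 0.7404^2 = 0.095906
P(M+6) = 10 × 0.2596^2 × 0.7404^3 = 0.273532
P(M+8) = 5 × 0.2596^1 × 0.7404^4 = 0.390068
P(M+10) = 0.7404^5 = 0.222501
The M+8 peak is largest (0.390068); scaling to 100 gives 0.3 : 4.3 : 24.6 : 70.1 : 100.0 : 57.0.

0.3 : 4.3 : 24.6 : 70.1 : 100.0 : 57.0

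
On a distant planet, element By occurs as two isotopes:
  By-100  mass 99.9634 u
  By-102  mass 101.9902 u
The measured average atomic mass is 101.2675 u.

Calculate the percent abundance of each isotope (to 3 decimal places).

By-100: 35.657%, By-102: 64.343%

Writing the weighted mean with unknown fraction x of By-100:
99.9634·x + 101.9902·(1 − x) = 101.2675
(99.9634 − 101.9902)·x = 101.2675 − 101.9902
x = -0.7227 / -2.0268 = 0.35657 → 35.657% By-100, 64.343% By-102.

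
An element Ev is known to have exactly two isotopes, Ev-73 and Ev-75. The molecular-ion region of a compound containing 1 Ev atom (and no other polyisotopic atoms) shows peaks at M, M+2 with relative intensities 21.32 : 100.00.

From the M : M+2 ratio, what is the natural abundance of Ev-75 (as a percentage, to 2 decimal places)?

82.43%

Let p = fractional abundance of Ev-73. I(M+2)/I(M) = [C(1,1)·p^0·(1−p)] / p^1 = 1·(1−p)/p = 100.00/21.32 = 4.6904
(1−p)/p = 4.6904/1 = 4.6904  ⇒  p = 1/(1 + 4.6904) = 0.1757
Ev-73: 17.57%, Ev-75: 82.43%.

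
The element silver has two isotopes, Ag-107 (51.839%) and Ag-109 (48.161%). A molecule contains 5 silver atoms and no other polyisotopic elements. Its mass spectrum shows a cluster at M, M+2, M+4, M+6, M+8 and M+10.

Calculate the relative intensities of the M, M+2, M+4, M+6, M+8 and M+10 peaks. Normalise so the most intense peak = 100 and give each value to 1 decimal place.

11.6 : 53.8 : 100.0 : 92.9 : 43.2 : 8.0

Each Ag atom is independently Ag-107 (p = 0.51839) or Ag-109 (q = 0.48161); the cluster is the binomial expansion (p + q)^5.
P(M) = 0.51839^5 = 0.037435
P(M+2) = 5 × 0.51839^4 × 0.48161^1 = 0.173897
P(M+4) = 10 × 0.51839^3 × 0.48161^2 = 0.323118
P(M+6) = 10 × 0.51839^2 × 0.48161^3 = 0.300192
P(M+8) = 5 × 0.51839^1 × 0.48161^4 = 0.139447
P(M+10) = 0.48161^5 = 0.025911
The M+4 peak is largest (0.323118); scaling to 100 gives 11.6 : 53.8 : 100.0 : 92.9 : 43.2 : 8.0.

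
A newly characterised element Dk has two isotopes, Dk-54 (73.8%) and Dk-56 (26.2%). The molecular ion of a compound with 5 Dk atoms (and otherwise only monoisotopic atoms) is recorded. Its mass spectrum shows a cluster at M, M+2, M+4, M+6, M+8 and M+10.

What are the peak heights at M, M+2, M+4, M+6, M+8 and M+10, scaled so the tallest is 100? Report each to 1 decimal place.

56.3 : 100.0 : 71.0 : 25.2 : 4.5 : 0.3

The 5 Dk atoms are independent, so intensities follow the terms of (0.738 + 0.262)^5.
P(M) = 0.738^5 = 0.218918
P(M+2) = 5 × 0.738^4 × 0.262^1 = 0.388595
P(M+4) = 10 × 0.738^3 × 0.262^2 = 0.275913
P(M+6) = 10 × 0.738^2 × 0.262^3 = 0.097953
P(M+8) = 5 × 0.738^1 × 0.262^4 = 0.017387
P(M+10) = 0.262^5 = 0.001235
The M+2 peak is largest (0.388595); scaling to 100 gives 56.3 : 100.0 : 71.0 : 25.2 : 4.5 : 0.3.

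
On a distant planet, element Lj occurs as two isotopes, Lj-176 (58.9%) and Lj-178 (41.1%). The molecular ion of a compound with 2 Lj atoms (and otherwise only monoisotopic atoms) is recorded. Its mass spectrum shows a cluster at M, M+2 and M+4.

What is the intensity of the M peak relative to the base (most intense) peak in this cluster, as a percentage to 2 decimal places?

(0.589 + 0.411)^2 gives M 0.3469, M+2 0.4842, M+4 0.1689; the largest is M+2.
P(M+2) = C(2,1) × 0.589^1 × 0.411^1 = 2 × 0.5890 × 0.4110 = 0.484158 (base)
P(M) = C(2,0) × 0.589^2 × 0.411^0 = 1 × 0.346921 × 1.0000 = 0.346921
Relative intensity = 0.346921 / 0.484158 × 100 = 71.65

71.65%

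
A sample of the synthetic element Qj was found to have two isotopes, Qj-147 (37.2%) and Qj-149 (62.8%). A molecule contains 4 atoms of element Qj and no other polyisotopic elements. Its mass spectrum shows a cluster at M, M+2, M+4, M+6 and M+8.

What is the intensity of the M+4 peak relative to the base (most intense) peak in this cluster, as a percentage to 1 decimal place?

Term probabilities: M 0.0192, M+2 0.1293, M+4 0.3275, M+6 0.3685, M+8 0.1555. Base peak = M+6.
P(M+6) = C(4,3) × 0.372^1 × 0.628^3 = 4 × 0.3720 × 0.24767315 = 0.368538 (base)
P(M+4) = C(4,2) × 0.372^2 × 0.628^2 = 6 × 0.138384 × 0.394384 = 0.327459
Relative intensity = 0.327459 / 0.368538 × 100 = 88.9

88.9%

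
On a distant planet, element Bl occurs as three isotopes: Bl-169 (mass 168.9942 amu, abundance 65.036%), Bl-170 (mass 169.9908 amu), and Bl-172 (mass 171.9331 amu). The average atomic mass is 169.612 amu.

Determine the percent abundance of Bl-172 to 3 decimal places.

13.868%

The remaining 34.964% is split between Bl-170 (fraction x) and Bl-172 (fraction 0.34964 − x).
Substituting: 169.9908x + 171.9331(0.34964 − x) = 59.704932088
(169.9908 − 171.9331)x = -0.409756996  ⇒  x = 0.21096, y = 0.13868
Bl-170: 21.096%, Bl-172: 13.868%.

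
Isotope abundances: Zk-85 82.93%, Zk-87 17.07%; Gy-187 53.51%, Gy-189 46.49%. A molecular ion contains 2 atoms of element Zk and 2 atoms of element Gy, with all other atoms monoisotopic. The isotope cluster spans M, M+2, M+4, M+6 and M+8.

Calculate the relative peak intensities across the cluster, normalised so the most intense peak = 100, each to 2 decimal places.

46.53 : 100.00 : 70.37 : 17.88 : 1.49

Element Zk pattern (n=2): 0.68773849 : 0.28312302 : 0.02913849
Element Gy pattern (n=2): 0.28633201 : 0.49753598 : 0.21613201
Convolve the two distributions (both contribute in 2-u steps):
  M: 0.68773849×0.28633201 = 0.196922
  M+2: 0.68773849×0.49753598 + 0.28312302×0.28633201 = 0.423242
  M+4: 0.68773849×0.21613201 + 0.28312302×0.49753598 + 0.02913849×0.28633201 = 0.297849
  M+6: 0.28312302×0.21613201 + 0.02913849×0.49753598 = 0.075689
  M+8: 0.02913849×0.21613201 = 0.006298
Scale to base peak (0.423242) = 100: 46.53 : 100.00 : 70.37 : 17.88 : 1.49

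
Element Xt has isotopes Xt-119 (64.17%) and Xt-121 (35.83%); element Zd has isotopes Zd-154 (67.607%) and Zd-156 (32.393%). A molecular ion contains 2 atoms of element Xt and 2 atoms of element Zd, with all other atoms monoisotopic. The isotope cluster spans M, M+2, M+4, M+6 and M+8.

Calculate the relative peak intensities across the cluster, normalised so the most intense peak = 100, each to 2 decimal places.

48.19 : 100.00 : 77.66 : 26.75 : 3.45

Element Xt pattern (n=2): 0.41177889 : 0.45984222 : 0.12837889
Element Zd pattern (n=2): 0.45707064 : 0.43799871 : 0.10493064
Convolve the two distributions (both contribute in 2-u steps):
  M: 0.41177889×0.45707064 = 0.188212
  M+2: 0.41177889×0.43799871 + 0.45984222×0.45707064 = 0.390539
  M+4: 0.41177889×0.10493064 + 0.45984222×0.43799871 + 0.12837889×0.45707064 = 0.303297
  M+6: 0.45984222×0.10493064 + 0.12837889×0.43799871 = 0.104481
  M+8: 0.12837889×0.10493064 = 0.013471
Scale to base peak (0.390539) = 100: 48.19 : 100.00 : 77.66 : 26.75 : 3.45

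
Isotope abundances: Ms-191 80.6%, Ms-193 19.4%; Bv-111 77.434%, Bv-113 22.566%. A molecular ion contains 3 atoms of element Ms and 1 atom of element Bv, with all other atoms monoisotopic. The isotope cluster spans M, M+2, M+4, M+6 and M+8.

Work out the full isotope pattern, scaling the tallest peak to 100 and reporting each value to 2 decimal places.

98.67 : 100.00 : 37.91 : 6.37 : 0.40

Element Ms pattern (n=3): 0.52360662 : 0.37808815 : 0.09100385 : 0.00730138
Element Bv pattern (n=1): 0.77434 : 0.22566
Convolve the two distributions (both contribute in 2-u steps):
  M: 0.52360662×0.77434 = 0.405450
  M+2: 0.52360662×0.22566 + 0.37808815×0.77434 = 0.410926
  M+4: 0.37808815×0.22566 + 0.09100385×0.77434 = 0.155787
  M+6: 0.09100385×0.22566 + 0.00730138×0.77434 = 0.026190
  M+8: 0.00730138×0.22566 = 0.001648
Scale to base peak (0.410926) = 100: 98.67 : 100.00 : 37.91 : 6.37 : 0.40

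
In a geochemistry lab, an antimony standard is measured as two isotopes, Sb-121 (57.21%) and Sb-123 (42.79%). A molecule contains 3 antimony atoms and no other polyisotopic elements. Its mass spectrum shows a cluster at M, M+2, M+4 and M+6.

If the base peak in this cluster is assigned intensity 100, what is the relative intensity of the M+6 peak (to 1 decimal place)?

18.6

Term probabilities: M 0.1872, M+2 0.4202, M+4 0.3143, M+6 0.0783. Base peak = M+2.
P(M+2) = C(3,1) × 0.5721^2 × 0.4279^1 = 3 × 0.32729841 × 0.4279 = 0.420153 (base)
P(M+6) = C(3,3) × 0.5721^0 × 0.4279^3 = 1 × 1.0000 × 0.07834781 = 0.078348
Relative intensity = 0.078348 / 0.420153 × 100 = 18.6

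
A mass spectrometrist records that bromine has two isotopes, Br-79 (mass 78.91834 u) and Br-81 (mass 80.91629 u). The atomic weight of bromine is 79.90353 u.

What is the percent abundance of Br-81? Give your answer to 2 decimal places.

49.31%

Writing the weighted mean with unknown fraction x of Br-79:
78.91834·x + 80.91629·(1 − x) = 79.90353
(78.91834 − 80.91629)·x = 79.90353 − 80.91629
x = -1.01276 / -1.99795 = 0.50690 → 50.69% Br-79, 49.31% Br-81.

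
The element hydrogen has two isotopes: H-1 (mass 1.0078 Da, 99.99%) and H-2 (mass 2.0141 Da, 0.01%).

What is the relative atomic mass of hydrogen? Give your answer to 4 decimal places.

Ar = Σ fᵢ·mᵢ = 0.9999 × 1.0078 + 0.0001 × 2.0141
= 1.00770 + 0.00020 = 1.00790 Da

1.0079 Da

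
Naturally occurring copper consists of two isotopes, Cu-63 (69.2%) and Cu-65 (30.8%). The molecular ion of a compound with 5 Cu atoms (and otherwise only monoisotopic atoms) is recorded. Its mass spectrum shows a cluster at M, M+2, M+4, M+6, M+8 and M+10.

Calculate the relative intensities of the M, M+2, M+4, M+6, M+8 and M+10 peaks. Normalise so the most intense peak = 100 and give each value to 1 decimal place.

44.9 : 100.0 : 89.0 : 39.6 : 8.8 : 0.8

Expanding (0.692 + 0.308)^5:
P(M) = 0.692^5 = 0.158683
P(M+2) = 5 × 0.692^4 × 0.308^1 = 0.353139
P(M+4) = 10 × 0.692^3 × 0.308^2 = 0.314355
P(M+6) = 10 × 0.692^2 × 0.308^3 = 0.139915
P(M+8) = 5 × 0.692^1 × 0.308^4 = 0.031137
P(M+10) = 0.308^5 = 0.002772
The M+2 peak is largest (0.353139); scaling to 100 gives 44.9 : 100.0 : 89.0 : 39.6 : 8.8 : 0.8.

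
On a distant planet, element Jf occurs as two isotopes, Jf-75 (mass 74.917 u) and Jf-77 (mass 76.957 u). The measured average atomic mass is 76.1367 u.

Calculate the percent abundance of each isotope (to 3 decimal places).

Jf-75: 40.211%, Jf-77: 59.789%

With x = fraction of Jf-75 (so Jf-77 is 1 − x):
74.917·x + 76.957·(1 − x) = 76.1367
(74.917 − 76.957)·x = 76.1367 − 76.957
x = -0.8203 / -2.040 = 0.40211 → 40.211% Jf-75, 59.789% Jf-77.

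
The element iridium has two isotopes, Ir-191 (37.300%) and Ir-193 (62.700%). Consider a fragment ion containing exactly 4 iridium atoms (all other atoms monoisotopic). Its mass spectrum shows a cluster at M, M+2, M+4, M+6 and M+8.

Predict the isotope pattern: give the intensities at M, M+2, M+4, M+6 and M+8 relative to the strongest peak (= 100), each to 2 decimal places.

Each Ir atom is independently Ir-191 (p = 0.37300) or Ir-193 (q = 0.62700); the cluster is the binomial expansion (p + q)^4.
P(M) = 0.37300^4 = 0.019357
P(M+2) = 4 × 0.37300^3 × 0.62700^1 = 0.130153
P(M+4) = 6 × 0.37300^2 × 0.62700^2 = 0.328174
P(M+6) = 4 × 0.37300^1 × 0.62700^3 = 0.367766
P(M+8) = 0.62700^4 = 0.154550
The M+6 peak is largest (0.367766); scaling to 100 gives 5.26 : 35.39 : 89.23 : 100.00 : 42.02.

5.26 : 35.39 : 89.23 : 100.00 : 42.02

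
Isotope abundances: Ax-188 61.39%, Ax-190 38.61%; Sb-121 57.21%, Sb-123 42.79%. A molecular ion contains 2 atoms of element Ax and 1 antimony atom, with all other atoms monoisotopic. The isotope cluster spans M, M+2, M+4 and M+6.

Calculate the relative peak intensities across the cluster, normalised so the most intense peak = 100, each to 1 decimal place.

Element Ax pattern (n=2): 0.37687321 : 0.47405358 : 0.14907321
Antimony pattern (n=1): 0.5721 : 0.4279
Convolve the two distributions (both contribute in 2-u steps):
  M: 0.37687321×0.5721 = 0.215609
  M+2: 0.37687321×0.4279 + 0.47405358×0.5721 = 0.432470
  M+4: 0.47405358×0.4279 + 0.14907321×0.5721 = 0.288132
  M+6: 0.14907321×0.4279 = 0.063788
Scale to base peak (0.432470) = 100: 49.9 : 100.0 : 66.6 : 14.7

49.9 : 100.0 : 66.6 : 14.7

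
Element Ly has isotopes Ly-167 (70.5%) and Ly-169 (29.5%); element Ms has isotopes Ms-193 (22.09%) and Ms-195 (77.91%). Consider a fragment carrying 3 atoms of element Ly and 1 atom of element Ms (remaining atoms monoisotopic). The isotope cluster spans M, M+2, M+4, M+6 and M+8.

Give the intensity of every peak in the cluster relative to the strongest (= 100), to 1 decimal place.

Element Ly pattern (n=3): 0.35040262 : 0.43986713 : 0.18405788 : 0.02567238
Element Ms pattern (n=1): 0.2209 : 0.7791
Convolve the two distributions (both contribute in 2-u steps):
  M: 0.35040262×0.2209 = 0.077404
  M+2: 0.35040262×0.7791 + 0.43986713×0.2209 = 0.370165
  M+4: 0.43986713×0.7791 + 0.18405788×0.2209 = 0.383359
  M+6: 0.18405788×0.7791 + 0.02567238×0.2209 = 0.149071
  M+8: 0.02567238×0.7791 = 0.020001
Scale to base peak (0.383359) = 100: 20.2 : 96.6 : 100.0 : 38.9 : 5.2

20.2 : 96.6 : 100.0 : 38.9 : 5.2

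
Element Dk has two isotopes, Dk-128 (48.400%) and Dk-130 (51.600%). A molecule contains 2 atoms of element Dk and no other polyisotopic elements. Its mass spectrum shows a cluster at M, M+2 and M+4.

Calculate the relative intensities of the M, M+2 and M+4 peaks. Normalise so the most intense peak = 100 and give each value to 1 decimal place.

46.9 : 100.0 : 53.3

The 2 Dk atoms are independent, so intensities follow the terms of (0.48400 + 0.51600)^2.
P(M) = 0.48400^2 = 0.234256
P(M+2) = 2 × 0.48400^1 × 0.51600^1 = 0.499488
P(M+4) = 0.51600^2 = 0.266256
The M+2 peak is largest (0.499488); scaling to 100 gives 46.9 : 100.0 : 53.3.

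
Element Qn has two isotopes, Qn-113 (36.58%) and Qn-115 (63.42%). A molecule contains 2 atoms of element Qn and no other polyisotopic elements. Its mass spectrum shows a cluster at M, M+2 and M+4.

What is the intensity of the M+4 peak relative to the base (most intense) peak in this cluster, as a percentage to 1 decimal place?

(0.3658 + 0.6342)^2 gives M 0.1338, M+2 0.4640, M+4 0.4022; the largest is M+2.
P(M+2) = C(2,1) × 0.3658^1 × 0.6342^1 = 2 × 0.3658 × 0.6342 = 0.463981 (base)
P(M+4) = C(2,2) × 0.3658^0 × 0.6342^2 = 1 × 1.0000 × 0.40220964 = 0.402210
Relative intensity = 0.402210 / 0.463981 × 100 = 86.7

86.7%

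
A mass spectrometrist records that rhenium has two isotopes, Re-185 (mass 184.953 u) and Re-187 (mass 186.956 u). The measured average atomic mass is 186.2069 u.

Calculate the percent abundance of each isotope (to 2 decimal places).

Re-185: 37.40%, Re-187: 62.60%

Writing the weighted mean with unknown fraction x of Re-185:
184.953·x + 186.956·(1 − x) = 186.2069
(184.953 − 186.956)·x = 186.2069 − 186.956
x = -0.7491 / -2.003 = 0.37399 → 37.40% Re-185, 62.60% Re-187.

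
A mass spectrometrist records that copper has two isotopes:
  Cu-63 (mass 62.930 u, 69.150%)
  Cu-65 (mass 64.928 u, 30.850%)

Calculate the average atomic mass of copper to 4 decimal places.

63.5464 u

Weight each isotope mass by its fractional abundance: 0.69150 × 62.930 + 0.30850 × 64.928
= 43.51610 + 20.03029 = 63.54639 u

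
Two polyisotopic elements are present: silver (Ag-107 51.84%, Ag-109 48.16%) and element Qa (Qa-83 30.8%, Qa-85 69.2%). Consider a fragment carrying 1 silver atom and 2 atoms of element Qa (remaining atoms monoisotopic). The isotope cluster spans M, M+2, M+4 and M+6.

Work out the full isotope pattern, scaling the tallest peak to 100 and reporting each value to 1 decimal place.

10.8 : 58.8 : 100.0 : 50.8

Silver pattern (n=1): 0.5184 : 0.4816
Element Qa pattern (n=2): 0.094864 : 0.426272 : 0.478864
Convolve the two distributions (both contribute in 2-u steps):
  M: 0.5184×0.094864 = 0.049177
  M+2: 0.5184×0.426272 + 0.4816×0.094864 = 0.266666
  M+4: 0.5184×0.478864 + 0.4816×0.426272 = 0.453536
  M+6: 0.4816×0.478864 = 0.230621
Scale to base peak (0.453536) = 100: 10.8 : 58.8 : 100.0 : 50.8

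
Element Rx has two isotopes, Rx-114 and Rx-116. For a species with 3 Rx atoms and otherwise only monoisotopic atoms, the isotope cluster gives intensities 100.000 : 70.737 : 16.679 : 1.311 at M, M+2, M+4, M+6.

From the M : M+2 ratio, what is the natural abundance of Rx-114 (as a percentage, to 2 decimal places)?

Let p = fractional abundance of Rx-114. I(M+2)/I(M) = [C(3,1)·p^2·(1−p)] / p^3 = 3·(1−p)/p = 70.737/100.000 = 0.7074
(1−p)/p = 0.7074/3 = 0.2358  ⇒  p = 1/(1 + 0.2358) = 0.8092
Rx-114: 80.92%, Rx-116: 19.08%.

80.92%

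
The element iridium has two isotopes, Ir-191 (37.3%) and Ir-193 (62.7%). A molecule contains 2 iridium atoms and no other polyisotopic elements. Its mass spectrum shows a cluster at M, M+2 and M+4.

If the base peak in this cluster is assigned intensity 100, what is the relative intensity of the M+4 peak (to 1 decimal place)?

84.0

(0.373 + 0.627)^2 gives M 0.1391, M+2 0.4677, M+4 0.3931; the largest is M+2.
P(M+2) = C(2,1) × 0.373^1 × 0.627^1 = 2 × 0.3730 × 0.6270 = 0.467742 (base)
P(M+4) = C(2,2) × 0.373^0 × 0.627^2 = 1 × 1.0000 × 0.393129 = 0.393129
Relative intensity = 0.393129 / 0.467742 × 100 = 84.0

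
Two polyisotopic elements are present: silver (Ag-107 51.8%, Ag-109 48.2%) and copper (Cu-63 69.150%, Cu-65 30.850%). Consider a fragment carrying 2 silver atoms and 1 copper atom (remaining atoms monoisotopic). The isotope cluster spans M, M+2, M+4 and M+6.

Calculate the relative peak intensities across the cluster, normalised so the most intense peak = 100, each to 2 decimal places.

Silver pattern (n=2): 0.268324 : 0.499352 : 0.232324
Copper pattern (n=1): 0.6915 : 0.3085
Convolve the two distributions (both contribute in 2-u steps):
  M: 0.268324×0.6915 = 0.185546
  M+2: 0.268324×0.3085 + 0.499352×0.6915 = 0.428080
  M+4: 0.499352×0.3085 + 0.232324×0.6915 = 0.314702
  M+6: 0.232324×0.3085 = 0.071672
Scale to base peak (0.428080) = 100: 43.34 : 100.00 : 73.51 : 16.74

43.34 : 100.00 : 73.51 : 16.74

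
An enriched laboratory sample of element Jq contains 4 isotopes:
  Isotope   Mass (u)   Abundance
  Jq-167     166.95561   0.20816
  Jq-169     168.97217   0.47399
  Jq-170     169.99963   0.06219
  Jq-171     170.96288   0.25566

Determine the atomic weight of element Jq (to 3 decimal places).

169.125 u

Average mass = Σ (abundance × isotope mass) = 0.20816 × 166.95561 + 0.47399 × 168.97217 + 0.06219 × 169.99963 + 0.25566 × 170.96288
= 34.753480 + 80.091119 + 10.572277 + 43.708370 = 169.125246 u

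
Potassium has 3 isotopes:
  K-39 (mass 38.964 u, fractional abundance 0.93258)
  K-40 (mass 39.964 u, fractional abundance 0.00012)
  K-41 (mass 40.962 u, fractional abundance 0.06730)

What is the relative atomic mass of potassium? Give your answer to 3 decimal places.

39.099 u

Weight each isotope mass by its fractional abundance: 0.93258 × 38.964 + 0.00012 × 39.964 + 0.06730 × 40.962
= 36.3370 + 0.0048 + 2.7567 = 39.0985 u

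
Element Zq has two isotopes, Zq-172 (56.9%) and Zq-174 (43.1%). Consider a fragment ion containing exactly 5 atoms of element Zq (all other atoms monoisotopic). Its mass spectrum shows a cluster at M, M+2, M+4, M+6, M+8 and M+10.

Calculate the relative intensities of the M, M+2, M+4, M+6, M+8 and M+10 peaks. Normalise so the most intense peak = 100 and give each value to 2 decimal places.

17.43 : 66.01 : 100.00 : 75.75 : 28.69 : 4.35

The 5 Zq atoms are independent, so intensities follow the terms of (0.569 + 0.431)^5.
P(M) = 0.569^5 = 0.059643
P(M+2) = 5 × 0.569^4 × 0.431^1 = 0.225890
P(M+4) = 10 × 0.569^3 × 0.431^2 = 0.342209
P(M+6) = 10 × 0.569^2 × 0.431^3 = 0.259213
P(M+8) = 5 × 0.569^1 × 0.431^4 = 0.098173
P(M+10) = 0.431^5 = 0.014873
The M+4 peak is largest (0.342209); scaling to 100 gives 17.43 : 66.01 : 100.00 : 75.75 : 28.69 : 4.35.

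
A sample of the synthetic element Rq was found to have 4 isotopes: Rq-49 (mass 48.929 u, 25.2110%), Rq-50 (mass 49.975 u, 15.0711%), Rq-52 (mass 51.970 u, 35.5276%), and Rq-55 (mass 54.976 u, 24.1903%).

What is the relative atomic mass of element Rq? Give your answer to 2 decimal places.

51.63 u

Weight each isotope mass by its fractional abundance: 0.252110 × 48.929 + 0.150711 × 49.975 + 0.355276 × 51.970 + 0.241903 × 54.976
= 12.3355 + 7.5318 + 18.4637 + 13.2989 = 51.6299 u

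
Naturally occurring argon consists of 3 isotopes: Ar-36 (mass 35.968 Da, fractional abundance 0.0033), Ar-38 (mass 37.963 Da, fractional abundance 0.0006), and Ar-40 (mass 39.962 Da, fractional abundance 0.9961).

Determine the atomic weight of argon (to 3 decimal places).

Weight each isotope mass by its fractional abundance: 0.0033 × 35.968 + 0.0006 × 37.963 + 0.9961 × 39.962
= 0.1187 + 0.0228 + 39.8061 = 39.9476 Da

39.948 Da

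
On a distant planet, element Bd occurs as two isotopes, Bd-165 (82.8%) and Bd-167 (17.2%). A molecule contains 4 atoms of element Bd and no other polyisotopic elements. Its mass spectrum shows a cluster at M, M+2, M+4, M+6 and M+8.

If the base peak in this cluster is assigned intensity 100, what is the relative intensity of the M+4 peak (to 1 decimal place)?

25.9

Term probabilities: M 0.4700, M+2 0.3906, M+4 0.1217, M+6 0.0169, M+8 0.0009. Base peak = M.
P(M) = C(4,0) × 0.828^4 × 0.172^0 = 1 × 0.47002542 × 1.0000 = 0.470025 (base)
P(M+4) = C(4,2) × 0.828^2 × 0.172^2 = 6 × 0.685584 × 0.029584 = 0.121694
Relative intensity = 0.121694 / 0.470025 × 100 = 25.9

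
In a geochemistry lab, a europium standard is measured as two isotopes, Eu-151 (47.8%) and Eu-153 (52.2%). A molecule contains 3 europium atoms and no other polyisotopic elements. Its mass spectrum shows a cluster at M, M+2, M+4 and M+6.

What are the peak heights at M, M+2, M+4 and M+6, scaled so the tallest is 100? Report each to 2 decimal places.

27.95 : 91.57 : 100.00 : 36.40

Expanding (0.478 + 0.522)^3:
P(M) = 0.478^3 = 0.109215
P(M+2) = 3 × 0.478^2 × 0.522^1 = 0.357806
P(M+4) = 3 × 0.478^1 × 0.522^2 = 0.390742
P(M+6) = 0.522^3 = 0.142237
The M+4 peak is largest (0.390742); scaling to 100 gives 27.95 : 91.57 : 100.00 : 36.40.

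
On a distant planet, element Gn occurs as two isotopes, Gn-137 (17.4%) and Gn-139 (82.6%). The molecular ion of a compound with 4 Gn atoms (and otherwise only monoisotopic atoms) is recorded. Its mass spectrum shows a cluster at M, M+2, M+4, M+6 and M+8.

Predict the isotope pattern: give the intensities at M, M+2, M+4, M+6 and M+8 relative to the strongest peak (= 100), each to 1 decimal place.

The 4 Gn atoms are independent, so intensities follow the terms of (0.174 + 0.826)^4.
P(M) = 0.174^4 = 0.000917
P(M+2) = 4 × 0.174^3 × 0.826^1 = 0.017406
P(M+4) = 6 × 0.174^2 × 0.826^2 = 0.123940
P(M+6) = 4 × 0.174^1 × 0.826^3 = 0.392238
P(M+8) = 0.826^4 = 0.465501
The M+8 peak is largest (0.465501); scaling to 100 gives 0.2 : 3.7 : 26.6 : 84.3 : 100.0.

0.2 : 3.7 : 26.6 : 84.3 : 100.0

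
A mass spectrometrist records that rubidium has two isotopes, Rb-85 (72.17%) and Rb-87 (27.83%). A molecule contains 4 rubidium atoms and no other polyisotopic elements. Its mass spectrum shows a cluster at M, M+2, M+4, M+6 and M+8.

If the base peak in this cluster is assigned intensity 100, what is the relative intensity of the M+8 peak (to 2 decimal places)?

(0.7217 + 0.2783)^4 gives M 0.2713, M+2 0.4184, M+4 0.2420, M+6 0.0622, M+8 0.0060; the largest is M+2.
P(M+2) = C(4,1) × 0.7217^3 × 0.2783^1 = 4 × 0.37589809 × 0.2783 = 0.418450 (base)
P(M+8) = C(4,4) × 0.7217^0 × 0.2783^4 = 1 × 1.0000 × 0.00599864 = 0.005999
Relative intensity = 0.005999 / 0.418450 × 100 = 1.43

1.43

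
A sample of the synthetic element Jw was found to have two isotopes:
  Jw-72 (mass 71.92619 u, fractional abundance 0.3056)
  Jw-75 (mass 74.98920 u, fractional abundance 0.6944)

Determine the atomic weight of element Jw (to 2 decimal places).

74.05 u

The abundance-weighted mean is 0.3056 × 71.92619 + 0.6944 × 74.98920
= 21.980644 + 52.072500 = 74.053144 u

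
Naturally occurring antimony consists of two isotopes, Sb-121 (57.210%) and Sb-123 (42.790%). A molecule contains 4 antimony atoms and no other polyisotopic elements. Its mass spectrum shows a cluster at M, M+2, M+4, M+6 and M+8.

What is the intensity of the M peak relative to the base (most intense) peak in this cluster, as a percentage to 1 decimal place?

Term probabilities: M 0.1071, M+2 0.3205, M+4 0.3596, M+6 0.1793, M+8 0.0335. Base peak = M+4.
P(M+4) = C(4,2) × 0.57210^2 × 0.42790^2 = 6 × 0.32729841 × 0.18309841 = 0.359567 (base)
P(M) = C(4,0) × 0.57210^4 × 0.42790^0 = 1 × 0.10712425 × 1.0000 = 0.107124
Relative intensity = 0.107124 / 0.359567 × 100 = 29.8

29.8%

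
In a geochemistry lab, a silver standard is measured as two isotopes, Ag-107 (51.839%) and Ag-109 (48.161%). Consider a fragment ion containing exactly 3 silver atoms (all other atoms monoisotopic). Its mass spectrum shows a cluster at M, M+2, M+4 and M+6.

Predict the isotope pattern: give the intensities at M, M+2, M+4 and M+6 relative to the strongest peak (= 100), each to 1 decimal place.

Each Ag atom is independently Ag-107 (p = 0.51839) or Ag-109 (q = 0.48161); the cluster is the binomial expansion (p + q)^3.
P(M) = 0.51839^3 = 0.139306
P(M+2) = 3 × 0.51839^2 × 0.48161^1 = 0.388267
P(M+4) = 3 × 0.51839^1 × 0.48161^2 = 0.360719
P(M+6) = 0.48161^3 = 0.111709
The M+2 peak is largest (0.388267); scaling to 100 gives 35.9 : 100.0 : 92.9 : 28.8.

35.9 : 100.0 : 92.9 : 28.8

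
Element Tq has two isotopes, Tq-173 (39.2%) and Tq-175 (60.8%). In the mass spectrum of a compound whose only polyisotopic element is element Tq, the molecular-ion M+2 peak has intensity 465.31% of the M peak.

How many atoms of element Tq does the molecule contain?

For n independent Tq atoms, I(M+2)/I(M) = n · (abundance Tq-175) / (abundance Tq-173) = n · 0.608/0.392.
n = 4.6531 × 0.392/0.608 = 3.00 ≈ 3

3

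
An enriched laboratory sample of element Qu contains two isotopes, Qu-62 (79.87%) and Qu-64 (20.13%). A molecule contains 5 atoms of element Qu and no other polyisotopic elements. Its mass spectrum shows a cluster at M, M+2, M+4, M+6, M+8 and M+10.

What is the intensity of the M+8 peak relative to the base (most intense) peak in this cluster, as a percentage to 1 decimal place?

Term probabilities: M 0.3250, M+2 0.4096, M+4 0.2065, M+6 0.0520, M+8 0.0066, M+10 0.0003. Base peak = M+2.
P(M+2) = C(5,1) × 0.7987^4 × 0.2013^1 = 5 × 0.40694408 × 0.2013 = 0.409589 (base)
P(M+8) = C(5,4) × 0.7987^1 × 0.2013^4 = 5 × 0.7987 × 0.00164201 = 0.006557
Relative intensity = 0.006557 / 0.409589 × 100 = 1.6

1.6%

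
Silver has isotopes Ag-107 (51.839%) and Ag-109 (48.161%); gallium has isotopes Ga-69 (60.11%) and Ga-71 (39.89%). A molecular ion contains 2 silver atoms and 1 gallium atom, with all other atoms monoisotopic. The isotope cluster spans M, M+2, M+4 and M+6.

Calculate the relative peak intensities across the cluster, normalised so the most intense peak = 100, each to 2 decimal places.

Silver pattern (n=2): 0.26872819 : 0.49932362 : 0.23194819
Gallium pattern (n=1): 0.6011 : 0.3989
Convolve the two distributions (both contribute in 2-u steps):
  M: 0.26872819×0.6011 = 0.161533
  M+2: 0.26872819×0.3989 + 0.49932362×0.6011 = 0.407339
  M+4: 0.49932362×0.3989 + 0.23194819×0.6011 = 0.338604
  M+6: 0.23194819×0.3989 = 0.092524
Scale to base peak (0.407339) = 100: 39.66 : 100.00 : 83.13 : 22.71

39.66 : 100.00 : 83.13 : 22.71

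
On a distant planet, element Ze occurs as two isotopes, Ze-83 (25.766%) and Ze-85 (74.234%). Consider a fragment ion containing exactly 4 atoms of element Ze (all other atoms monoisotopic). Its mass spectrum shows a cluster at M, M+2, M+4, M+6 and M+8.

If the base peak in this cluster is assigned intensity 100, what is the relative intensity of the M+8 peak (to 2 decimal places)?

Binomial terms of (0.25766 + 0.74234)^4: M 0.0044, M+2 0.0508, M+4 0.2195, M+6 0.4216, M+8 0.3037 → M+6 is the base peak.
P(M+6) = C(4,3) × 0.25766^1 × 0.74234^3 = 4 × 0.25766 × 0.40908032 = 0.421615 (base)
P(M+8) = C(4,4) × 0.25766^0 × 0.74234^4 = 1 × 1.0000 × 0.30367669 = 0.303677
Relative intensity = 0.303677 / 0.421615 × 100 = 72.03

72.03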